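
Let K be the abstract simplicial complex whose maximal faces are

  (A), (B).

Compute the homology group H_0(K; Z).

H_0 = Z^2.

We work with the vertex ordering A < B. The simplices of K, each written with vertices in increasing order, are:

  0-simplices (2): A, B

so the chain groups are C_0 ≅ Z^2.

Now H_k = ker ∂_k / im ∂_{k+1}, so:

  H_0: rank C_0 − rank ∂_1 = 2 − 0 = 2, and there is no ∂_1, so H_0 = Z^2.

(K is a triangulation of a set of 2 points.)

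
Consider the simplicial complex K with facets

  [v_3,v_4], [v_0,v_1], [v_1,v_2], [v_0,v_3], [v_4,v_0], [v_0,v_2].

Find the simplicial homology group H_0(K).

H_0 ≅ Z.

Take the total order v_0 < v_1 < v_2 < v_3 < v_4 on the vertex set. Then K (dimension 1) consists of the simplices:

  0-simplices (5): [v_0], [v_1], [v_2], [v_3], [v_4]
  1-simplices (6): [v_0,v_1], [v_0,v_2], [v_0,v_3], [v_0,v_4], [v_1,v_2], [v_3,v_4]

giving chain groups C_0 ≅ Z^5, C_1 ≅ Z^6.

The boundary map ∂_1: C_1 → C_0 is given by ∂[p,q] = [q] − [p]. For instance
  ∂[v_0,v_2] = [v_2] − [v_0].
The resulting 5×6 matrix has rank 4, and its Smith normal form has invariant factors (1,1,1,1).

Computing H_k = (kernel of ∂_k) / (image of ∂_{k+1}):

  H_0: rank C_0 − rank ∂_1 = 5 − 4 = 1, and the invariant factors of ∂_1 are all 1, so H_0 ≅ Z.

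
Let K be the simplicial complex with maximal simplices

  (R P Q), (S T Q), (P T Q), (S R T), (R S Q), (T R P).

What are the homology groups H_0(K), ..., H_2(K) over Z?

H_0 = Z,  H_1 = 0,  H_2 = Z.

Fix the vertex order P < Q < R < S < T and write every simplex with vertices in increasing order. Then dim K = 2 and the simplices of K are:

  0-simplices (5): P, Q, R, S, T
  1-simplices (9): PQ, PR, PT, QR, QS, QT, RS, RT, ST
  2-simplices (6): PQR, PQT, PRT, QRS, QST, RST

so the chain groups are C_0 ≅ Z^5, C_1 ≅ Z^9, C_2 ≅ Z^6.

The boundary map ∂_1: C_1 → C_0 is given by ∂[p,q] = [q] − [p]. For instance
  ∂RS = S − R.
As a 5×9 matrix over Z this has rank 4, with invariant factors (1,1,1,1).

Boundary ∂_2: C_2 → C_1 acts by ∂[p,q,r] = [q,r] − [p,r] + [p,q]. For instance
  ∂PQR = QR − PR + PQ,
  ∂QST = ST − QT + QS.
The resulting 9×6 matrix has rank 5, and its Smith normal form has invariant factors (1,1,1,1,1).

Now H_k = ker ∂_k / im ∂_{k+1}, so:

  H_0: rank C_0 − rank ∂_1 = 5 − 4 = 1, and the invariant factors of ∂_1 are all 1, so H_0 ≅ Z.
  H_1: rank ker ∂_1 − rank ∂_2 = (9 − 4) − 5 = 0, and the invariant factors of ∂_2 are all 1, so H_1 ≅ 0.
  H_2: rank ker ∂_2 − rank ∂_3 = (6 − 5) − 0 = 1, and there is no ∂_3, so H_2 ≅ Z.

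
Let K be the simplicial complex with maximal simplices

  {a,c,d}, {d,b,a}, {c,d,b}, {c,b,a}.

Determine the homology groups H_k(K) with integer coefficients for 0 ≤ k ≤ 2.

Take the total order a < b < c < d on the vertex set. Then K (dimension 2) consists of the simplices:

  0-simplices (4): a, b, c, d
  1-simplices (6): ab, ac, ad, bc, bd, cd
  2-simplices (4): abc, abd, acd, bcd

so the chain groups are C_0 ≅ Z^4, C_1 ≅ Z^6, C_2 ≅ Z^4.

Boundary ∂_1: C_1 → C_0 is given by ∂[p,q] = [q] − [p].
The 4×6 boundary matrix has rank 3 and Smith normal form diag(1,1,1).

Boundary ∂_2: C_2 → C_1 maps a triangle to the signed sum of its edges. For instance
  ∂abc = bc − ac + ab,
  ∂bcd = cd − bd + bc.
The 6×4 boundary matrix has rank 3 and Smith normal form diag(1,1,1).

From H_k ≅ ker(∂_k) / im(∂_{k+1}) we obtain:

  H_0: rank C_0 − rank ∂_1 = 4 − 3 = 1, and the invariant factors of ∂_1 are all 1, so H_0 = Z.
  H_1: rank ker ∂_1 − rank ∂_2 = (6 − 3) − 3 = 0, and the invariant factors of ∂_2 are all 1, so H_1 = 0.
  H_2: rank ker ∂_2 − rank ∂_3 = (4 − 3) − 0 = 1, and there is no ∂_3, so H_2 = Z.

(K is a triangulation of the 2-sphere S^2.)

H_0 ≅ Z,  H_1 = 0,  H_2 ≅ Z.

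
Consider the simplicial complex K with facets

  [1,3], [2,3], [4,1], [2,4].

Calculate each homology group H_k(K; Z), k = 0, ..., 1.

H_0 ≅ Z,  H_1 ≅ Z.

Take the total order 1 < 2 < 3 < 4 on the vertex set. Then K (dimension 1) consists of the simplices:

  0-simplices (4): [1], [2], [3], [4]
  1-simplices (4): [1,3], [1,4], [2,3], [2,4]

Hence C_0 ≅ Z^4, C_1 ≅ Z^4.

∂_1: C_1 → C_0 maps an edge to its endpoints' difference, ∂[p,q] = q − p. For instance
  ∂[1,4] = [4] − [1].
This gives a 4×4 integer matrix of rank 3; reducing to Smith normal form yields diagonal entries (1,1,1).

Now H_k = ker ∂_k / im ∂_{k+1}, so:

  H_0: rank C_0 − rank ∂_1 = 4 − 3 = 1, and the invariant factors of ∂_1 are all 1, so H_0 ≅ Z.
  H_1: rank ker ∂_1 − rank ∂_2 = (4 − 3) − 0 = 1, and there is no ∂_2, so H_1 ≅ Z.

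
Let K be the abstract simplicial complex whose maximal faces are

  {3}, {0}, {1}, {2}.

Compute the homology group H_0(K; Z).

We work with the vertex ordering 0 < 1 < 2 < 3. The simplices of K, each written with vertices in increasing order, are:

  0-simplices (4): [0], [1], [2], [3]

so the chain groups are C_0 ≅ Z^4.

Now H_k = ker ∂_k / im ∂_{k+1}, so:

  H_0: rank C_0 − rank ∂_1 = 4 − 0 = 4, and there is no ∂_1, so H_0 = Z^4.

H_0 = Z^4.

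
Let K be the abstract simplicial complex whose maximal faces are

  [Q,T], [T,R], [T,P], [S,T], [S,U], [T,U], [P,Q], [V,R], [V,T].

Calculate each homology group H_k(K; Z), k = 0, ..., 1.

H_0 ≅ Z,  H_1 ≅ Z^3.

Fix the vertex order P < Q < R < S < T < U < V and write every simplex with vertices in increasing order. Then dim K = 1 and the simplices of K are:

  0-simplices (7): P, Q, R, S, T, U, V
  1-simplices (9): PQ, PT, QT, RT, RV, ST, SU, TU, TV

so the chain groups are C_0 ≅ Z^7, C_1 ≅ Z^9.

∂_1: C_1 → C_0 sends each edge [p,q] (with p < q) to q − p. For instance
  ∂RT = T − R.
The 7×9 boundary matrix has rank 6 and Smith normal form diag(1,1,1,1,1,1).

Now H_k = ker ∂_k / im ∂_{k+1}, so:

  H_0: rank C_0 − rank ∂_1 = 7 − 6 = 1, and the invariant factors of ∂_1 are all 1, so H_0 = Z.
  H_1: rank ker ∂_1 − rank ∂_2 = (9 − 6) − 0 = 3, and there is no ∂_2, so H_1 = Z^3.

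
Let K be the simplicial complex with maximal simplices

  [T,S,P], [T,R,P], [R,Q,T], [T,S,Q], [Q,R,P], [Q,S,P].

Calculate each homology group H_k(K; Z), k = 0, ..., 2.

H_0 ≅ Z,  H_1 = 0,  H_2 ≅ Z.

Fix the vertex order P < Q < R < S < T and write every simplex with vertices in increasing order. Then dim K = 2 and the simplices of K are:

  0-simplices (5): P, Q, R, S, T
  1-simplices (9): PQ, PR, PS, PT, QR, QS, QT, RT, ST
  2-simplices (6): PQR, PQS, PRT, PST, QRT, QST

giving chain groups C_0 ≅ Z^5, C_1 ≅ Z^9, C_2 ≅ Z^6.

∂_1: C_1 → C_0 is given by ∂[p,q] = [q] − [p].
The 5×9 boundary matrix has rank 4 and Smith normal form diag(1,1,1,1).

Boundary ∂_2: C_2 → C_1 maps a triangle to the signed sum of its edges. For instance
  ∂PQS = QS − PS + PQ,
  ∂PST = ST − PT + PS.
The resulting 9×6 matrix has rank 5, and its Smith normal form has invariant factors (1,1,1,1,1).

Now H_k = ker ∂_k / im ∂_{k+1}, so:

  H_0: rank C_0 − rank ∂_1 = 5 − 4 = 1, and the invariant factors of ∂_1 are all 1, so H_0 = Z.
  H_1: rank ker ∂_1 − rank ∂_2 = (9 − 4) − 5 = 0, and the invariant factors of ∂_2 are all 1, so H_1 = 0.
  H_2: rank ker ∂_2 − rank ∂_3 = (6 − 5) − 0 = 1, and there is no ∂_3, so H_2 = Z.

As a check, the Euler characteristic is 5 − 9 + 6 = 2, which agrees with 1 − 0 + 1 = 2.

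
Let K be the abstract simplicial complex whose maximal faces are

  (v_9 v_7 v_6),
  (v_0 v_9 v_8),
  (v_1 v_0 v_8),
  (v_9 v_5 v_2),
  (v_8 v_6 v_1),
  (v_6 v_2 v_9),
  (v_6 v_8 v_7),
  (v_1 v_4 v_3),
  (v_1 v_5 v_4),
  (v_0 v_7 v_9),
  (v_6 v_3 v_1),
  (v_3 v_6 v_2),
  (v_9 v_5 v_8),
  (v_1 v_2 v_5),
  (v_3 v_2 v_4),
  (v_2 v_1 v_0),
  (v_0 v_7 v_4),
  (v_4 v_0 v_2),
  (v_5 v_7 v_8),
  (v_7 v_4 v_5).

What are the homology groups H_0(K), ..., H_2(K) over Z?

Take the total order v_0 < v_1 < v_2 < v_3 < v_4 < v_5 < v_6 < v_7 < v_8 < v_9 on the vertex set. Then K (dimension 2) consists of the simplices:

  0-simplices (10): [v_0], [v_1], [v_2], [v_3], [v_4], [v_5], [v_6], [v_7], [v_8], [v_9]
  1-simplices (30): (30 of them)
  2-simplices (20): (20 of them)

so the chain groups are C_0 ≅ Z^10, C_1 ≅ Z^30, C_2 ≅ Z^20.

The boundary map ∂_1: C_1 → C_0 maps an edge to its endpoints' difference, ∂[p,q] = q − p.
This gives a 10×30 integer matrix of rank 9; reducing to Smith normal form yields diagonal entries (1,1,1,1,1,1,1,1,1).

∂_2: C_2 → C_1 acts by ∂[p,q,r] = [q,r] − [p,r] + [p,q]. For instance
  ∂[v_0,v_1,v_2] = [v_1,v_2] − [v_0,v_2] + [v_0,v_1],
  ∂[v_5,v_8,v_9] = [v_8,v_9] − [v_5,v_9] + [v_5,v_8].
The 30×20 boundary matrix has rank 20 and Smith normal form diag(1,1,1,1,1,1,1,1,1,1,1,1,1,1,1,1,1,1,1,2).

Reading off H_k = ker ∂_k / im ∂_{k+1}:

  H_0: rank C_0 − rank ∂_1 = 10 − 9 = 1, and the invariant factors of ∂_1 are all 1, so H_0 ≅ Z.
  H_1: rank ker ∂_1 − rank ∂_2 = (30 − 9) − 20 = 1, and ∂_2 has invariant factor 2 > 1, so H_1 ≅ Z × Z/2.
  H_2: rank ker ∂_2 − rank ∂_3 = (20 − 20) − 0 = 0, and there is no ∂_3, so H_2 ≅ 0.

(K is a triangulation of the Klein bottle.)

H_0 ≅ Z,  H_1 ≅ Z × Z/2,  H_2 = 0.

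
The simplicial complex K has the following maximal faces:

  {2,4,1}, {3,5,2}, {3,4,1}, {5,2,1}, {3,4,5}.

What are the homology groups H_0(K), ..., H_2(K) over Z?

H_0 = Z,  H_1 = Z,  H_2 = 0.

Take the total order 1 < 2 < 3 < 4 < 5 on the vertex set. Then K (dimension 2) consists of the simplices:

  0-simplices (5): [1], [2], [3], [4], [5]
  1-simplices (10): [1,2], [1,3], [1,4], [1,5], [2,3], [2,4], [2,5], [3,4], [3,5], [4,5]
  2-simplices (5): [1,2,4], [1,2,5], [1,3,4], [2,3,5], [3,4,5]

giving chain groups C_0 ≅ Z^5, C_1 ≅ Z^10, C_2 ≅ Z^5.

Boundary ∂_1: C_1 → C_0 sends each edge [p,q] (with p < q) to q − p. For instance
  ∂[2,5] = [5] − [2].
This gives a 5×10 integer matrix of rank 4; reducing to Smith normal form yields diagonal entries (1,1,1,1).

The boundary map ∂_2: C_2 → C_1 sends each 2-simplex [p,q,r] to [q,r] − [p,r] + [p,q]. For instance
  ∂[1,3,4] = [3,4] − [1,4] + [1,3],
  ∂[2,3,5] = [3,5] − [2,5] + [2,3].
The resulting 10×5 matrix has rank 5, and its Smith normal form has invariant factors (1,1,1,1,1).

From H_k ≅ ker(∂_k) / im(∂_{k+1}) we obtain:

  H_0: rank C_0 − rank ∂_1 = 5 − 4 = 1, and the invariant factors of ∂_1 are all 1, so H_0 ≅ Z.
  H_1: rank ker ∂_1 − rank ∂_2 = (10 − 4) − 5 = 1, and the invariant factors of ∂_2 are all 1, so H_1 ≅ Z.
  H_2: rank ker ∂_2 − rank ∂_3 = (5 − 5) − 0 = 0, and there is no ∂_3, so H_2 ≅ 0.

(K is a triangulation of the Möbius band.)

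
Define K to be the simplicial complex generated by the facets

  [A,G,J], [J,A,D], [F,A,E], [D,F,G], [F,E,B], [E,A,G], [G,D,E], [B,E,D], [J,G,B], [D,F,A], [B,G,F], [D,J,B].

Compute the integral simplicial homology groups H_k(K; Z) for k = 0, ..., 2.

H_0 = Z,  H_1 = Z/2,  H_2 = 0.

Order the vertices as A < B < D < E < F < G < J. Listing each simplex with vertices in this order, K has dimension 2 with simplices:

  0-simplices (7): A, B, D, E, F, G, J
  1-simplices (18): AD, AE, AF, AG, AJ, BD, BE, BF, BG, BJ, DE, DF, DG, DJ, EF, EG, FG, GJ
  2-simplices (12): ADF, ADJ, AEF, AEG, AGJ, BDE, BDJ, BEF, BFG, BGJ, DEG, DFG

giving chain groups C_0 ≅ Z^7, C_1 ≅ Z^18, C_2 ≅ Z^12.

Boundary ∂_1: C_1 → C_0 is given by ∂[p,q] = [q] − [p].
The 7×18 boundary matrix has rank 6 and Smith normal form diag(1,1,1,1,1,1).

∂_2: C_2 → C_1 maps a triangle to the signed sum of its edges. For instance
  ∂BFG = FG − BG + BF,
  ∂DFG = FG − DG + DF.
The resulting 18×12 matrix has rank 12, and its Smith normal form has invariant factors (1,1,1,1,1,1,1,1,1,1,1,2).

From H_k ≅ ker(∂_k) / im(∂_{k+1}) we obtain:

  H_0: rank C_0 − rank ∂_1 = 7 − 6 = 1, and the invariant factors of ∂_1 are all 1, so H_0 = Z.
  H_1: rank ker ∂_1 − rank ∂_2 = (18 − 6) − 12 = 0, and ∂_2 has invariant factor 2 > 1, so H_1 = Z/2.
  H_2: rank ker ∂_2 − rank ∂_3 = (12 − 12) − 0 = 0, and there is no ∂_3, so H_2 = 0.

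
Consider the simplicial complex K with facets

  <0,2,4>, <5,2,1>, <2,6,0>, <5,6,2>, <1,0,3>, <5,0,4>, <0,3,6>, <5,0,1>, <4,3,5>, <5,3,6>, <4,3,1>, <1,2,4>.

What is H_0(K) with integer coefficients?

H_0 = Z.

K has 7 vertices, 18 edges, 12 triangles.
rank ∂_0 = 0, rank ∂_1 = 6 ⇒ b_0 = 7 − 0 − 6 = 1; all invariant factors of ∂_1 are 1 so no torsion. So H_0 ≅ Z.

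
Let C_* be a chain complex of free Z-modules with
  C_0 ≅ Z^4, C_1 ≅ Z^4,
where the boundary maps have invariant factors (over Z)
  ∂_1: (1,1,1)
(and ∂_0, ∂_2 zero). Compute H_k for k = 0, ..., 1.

H_0 = Z,  H_1 = Z.

H_0: b_0 = 4 − 0 − 3 = 1; torsion from ∂_1 factors > 1: none. So H_0 = Z.
H_1: b_1 = 4 − 3 − 0 = 1; torsion from ∂_2 factors > 1: none. So H_1 = Z.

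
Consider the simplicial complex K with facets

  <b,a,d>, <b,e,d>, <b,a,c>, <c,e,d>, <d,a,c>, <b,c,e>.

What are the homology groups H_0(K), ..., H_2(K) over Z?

H_0 ≅ Z,  H_1 = 0,  H_2 ≅ Z.

Order the vertices as a < b < c < d < e. Listing each simplex with vertices in this order, K has dimension 2 with simplices:

  0-simplices (5): a, b, c, d, e
  1-simplices (9): ab, ac, ad, bc, bd, be, cd, ce, de
  2-simplices (6): abc, abd, acd, bce, bde, cde

Hence C_0 ≅ Z^5, C_1 ≅ Z^9, C_2 ≅ Z^6.

Boundary ∂_1: C_1 → C_0 sends each edge [p,q] (with p < q) to q − p.
The resulting 5×9 matrix has rank 4, and its Smith normal form has invariant factors (1,1,1,1).

Boundary ∂_2: C_2 → C_1 acts by ∂[p,q,r] = [q,r] − [p,r] + [p,q]. For instance
  ∂abc = bc − ac + ab,
  ∂bce = ce − be + bc.
This gives a 9×6 integer matrix of rank 5; reducing to Smith normal form yields diagonal entries (1,1,1,1,1).

Now H_k = ker ∂_k / im ∂_{k+1}, so:

  H_0: rank C_0 − rank ∂_1 = 5 − 4 = 1, and the invariant factors of ∂_1 are all 1, so H_0 = Z.
  H_1: rank ker ∂_1 − rank ∂_2 = (9 − 4) − 5 = 0, and the invariant factors of ∂_2 are all 1, so H_1 = 0.
  H_2: rank ker ∂_2 − rank ∂_3 = (6 − 5) − 0 = 1, and there is no ∂_3, so H_2 = Z.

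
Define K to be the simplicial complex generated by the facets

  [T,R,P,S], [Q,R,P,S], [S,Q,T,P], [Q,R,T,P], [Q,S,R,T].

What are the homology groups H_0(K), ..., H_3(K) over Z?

Order the vertices as P < Q < R < S < T. Listing each simplex with vertices in this order, K has dimension 3 with simplices:

  0-simplices (5): P, Q, R, S, T
  1-simplices (10): PQ, PR, PS, PT, QR, QS, QT, RS, RT, ST
  2-simplices (10): PQR, PQS, PQT, PRS, PRT, PST, QRS, QRT, QST, RST
  3-simplices (5): PQRS, PQRT, PQST, PRST, QRST

so the chain groups are C_0 ≅ Z^5, C_1 ≅ Z^10, C_2 ≅ Z^10, C_3 ≅ Z^5.

∂_1: C_1 → C_0 maps an edge to its endpoints' difference, ∂[p,q] = q − p.
The resulting 5×10 matrix has rank 4, and its Smith normal form has invariant factors (1,1,1,1).

∂_2: C_2 → C_1 acts by ∂[p,q,r] = [q,r] − [p,r] + [p,q]. For instance
  ∂PST = ST − PT + PS,
  ∂PRT = RT − PT + PR.
The 10×10 boundary matrix has rank 6 and Smith normal form diag(1,1,1,1,1,1).

The boundary map ∂_3: C_3 → C_2 sends each 3-simplex σ to the alternating sum Σ_i (−1)^i (σ with its i-th vertex removed). For instance
  ∂QRST = RST − QST + QRT − QRS,
  ∂PRST = RST − PST + PRT − PRS.
The resulting 10×5 matrix has rank 4, and its Smith normal form has invariant factors (1,1,1,1).

Computing H_k = (kernel of ∂_k) / (image of ∂_{k+1}):

  H_0: rank C_0 − rank ∂_1 = 5 − 4 = 1, and the invariant factors of ∂_1 are all 1, so H_0 ≅ Z.
  H_1: rank ker ∂_1 − rank ∂_2 = (10 − 4) − 6 = 0, and the invariant factors of ∂_2 are all 1, so H_1 ≅ 0.
  H_2: rank ker ∂_2 − rank ∂_3 = (10 − 6) − 4 = 0, and the invariant factors of ∂_3 are all 1, so H_2 ≅ 0.
  H_3: rank ker ∂_3 − rank ∂_4 = (5 − 4) − 0 = 1, and there is no ∂_4, so H_3 ≅ Z.

H_0 = Z,  H_1 = 0,  H_2 = 0,  H_3 = Z.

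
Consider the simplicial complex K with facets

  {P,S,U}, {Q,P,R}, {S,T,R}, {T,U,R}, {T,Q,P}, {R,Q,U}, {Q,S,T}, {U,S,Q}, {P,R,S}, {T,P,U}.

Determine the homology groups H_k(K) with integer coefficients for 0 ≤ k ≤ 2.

Fix the vertex order P < Q < R < S < T < U and write every simplex with vertices in increasing order. Then dim K = 2 and the simplices of K are:

  0-simplices (6): P, Q, R, S, T, U
  1-simplices (15): PQ, PR, PS, PT, PU, QR, QS, QT, QU, RS, RT, RU, ST, SU, TU
  2-simplices (10): PQR, PQT, PRS, PSU, PTU, QRU, QST, QSU, RST, RTU

giving chain groups C_0 ≅ Z^6, C_1 ≅ Z^15, C_2 ≅ Z^10.

The boundary map ∂_1: C_1 → C_0 sends each edge [p,q] (with p < q) to q − p. For instance
  ∂SU = U − S.
This gives a 6×15 integer matrix of rank 5; reducing to Smith normal form yields diagonal entries (1,1,1,1,1).

∂_2: C_2 → C_1 maps a triangle to the signed sum of its edges. For instance
  ∂RST = ST − RT + RS,
  ∂RTU = TU − RU + RT.
The 15×10 boundary matrix has rank 10 and Smith normal form diag(1,1,1,1,1,1,1,1,1,2).

Computing H_k = (kernel of ∂_k) / (image of ∂_{k+1}):

  H_0: rank C_0 − rank ∂_1 = 6 − 5 = 1, and the invariant factors of ∂_1 are all 1, so H_0 ≅ Z.
  H_1: rank ker ∂_1 − rank ∂_2 = (15 − 5) − 10 = 0, and ∂_2 has invariant factor 2 > 1, so H_1 ≅ Z/2.
  H_2: rank ker ∂_2 − rank ∂_3 = (10 − 10) − 0 = 0, and there is no ∂_3, so H_2 ≅ 0.

(K is a triangulation of the real projective plane RP^2.)

H_0 = Z,  H_1 = Z/2,  H_2 = 0.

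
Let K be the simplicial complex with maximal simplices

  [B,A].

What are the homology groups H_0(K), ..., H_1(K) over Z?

Order the vertices as A < B. Listing each simplex with vertices in this order, K has dimension 1 with simplices:

  0-simplices (2): A, B
  1-simplices (1): AB

giving chain groups C_0 ≅ Z^2, C_1 ≅ Z^1.

∂_1: C_1 → C_0 maps an edge to its endpoints' difference, ∂[p,q] = q − p. For instance
  ∂AB = B − A.
The resulting 2×1 matrix has rank 1, and its Smith normal form has invariant factors (1).

From H_k ≅ ker(∂_k) / im(∂_{k+1}) we obtain:

  H_0: rank C_0 − rank ∂_1 = 2 − 1 = 1, and the invariant factors of ∂_1 are all 1, so H_0 ≅ Z.
  H_1: rank ker ∂_1 − rank ∂_2 = (1 − 1) − 0 = 0, and there is no ∂_2, so H_1 ≅ 0.

H_0 ≅ Z,  H_1 = 0.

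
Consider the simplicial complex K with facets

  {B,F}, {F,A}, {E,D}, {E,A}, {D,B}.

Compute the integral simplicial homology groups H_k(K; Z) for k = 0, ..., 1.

H_0 ≅ Z,  H_1 ≅ Z.

K has 5 vertices, 5 edges.
rank ∂_0 = 0, rank ∂_1 = 4 ⇒ b_0 = 5 − 0 − 4 = 1; all invariant factors of ∂_1 are 1 so no torsion. So H_0 = Z.
rank ∂_1 = 4, rank ∂_2 = 0 ⇒ b_1 = 5 − 4 − 0 = 1. So H_1 = Z.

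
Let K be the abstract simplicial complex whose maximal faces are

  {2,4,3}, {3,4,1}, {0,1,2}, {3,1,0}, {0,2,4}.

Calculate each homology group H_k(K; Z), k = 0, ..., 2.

Fix the vertex order 0 < 1 < 2 < 3 < 4 and write every simplex with vertices in increasing order. Then dim K = 2 and the simplices of K are:

  0-simplices (5): [0], [1], [2], [3], [4]
  1-simplices (10): [0,1], [0,2], [0,3], [0,4], [1,2], [1,3], [1,4], [2,3], [2,4], [3,4]
  2-simplices (5): [0,1,2], [0,1,3], [0,2,4], [1,3,4], [2,3,4]

giving chain groups C_0 ≅ Z^5, C_1 ≅ Z^10, C_2 ≅ Z^5.

∂_1: C_1 → C_0 maps an edge to its endpoints' difference, ∂[p,q] = q − p.
This gives a 5×10 integer matrix of rank 4; reducing to Smith normal form yields diagonal entries (1,1,1,1).

∂_2: C_2 → C_1 sends each 2-simplex [p,q,r] to [q,r] − [p,r] + [p,q]. For instance
  ∂[1,3,4] = [3,4] − [1,4] + [1,3],
  ∂[0,2,4] = [2,4] − [0,4] + [0,2].
This gives a 10×5 integer matrix of rank 5; reducing to Smith normal form yields diagonal entries (1,1,1,1,1).

Computing H_k = (kernel of ∂_k) / (image of ∂_{k+1}):

  H_0: rank C_0 − rank ∂_1 = 5 − 4 = 1, and the invariant factors of ∂_1 are all 1, so H_0 = Z.
  H_1: rank ker ∂_1 − rank ∂_2 = (10 − 4) − 5 = 1, and the invariant factors of ∂_2 are all 1, so H_1 = Z.
  H_2: rank ker ∂_2 − rank ∂_3 = (5 − 5) − 0 = 0, and there is no ∂_3, so H_2 = 0.

H_0 ≅ Z,  H_1 ≅ Z,  H_2 = 0.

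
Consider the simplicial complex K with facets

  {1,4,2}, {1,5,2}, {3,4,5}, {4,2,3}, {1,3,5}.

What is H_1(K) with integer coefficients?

We work with the vertex ordering 1 < 2 < 3 < 4 < 5. The simplices of K, each written with vertices in increasing order, are:

  0-simplices (5): [1], [2], [3], [4], [5]
  1-simplices (10): [1,2], [1,3], [1,4], [1,5], [2,3], [2,4], [2,5], [3,4], [3,5], [4,5]
  2-simplices (5): [1,2,4], [1,2,5], [1,3,5], [2,3,4], [3,4,5]

Hence C_0 ≅ Z^5, C_1 ≅ Z^10, C_2 ≅ Z^5.

Boundary ∂_1: C_1 → C_0 maps an edge to its endpoints' difference, ∂[p,q] = q − p. For instance
  ∂[2,3] = [3] − [2].
The resulting 5×10 matrix has rank 4, and its Smith normal form has invariant factors (1,1,1,1).

Boundary ∂_2: C_2 → C_1 acts by ∂[p,q,r] = [q,r] − [p,r] + [p,q]. For instance
  ∂[3,4,5] = [4,5] − [3,5] + [3,4],
  ∂[1,2,5] = [2,5] − [1,5] + [1,2].
The 10×5 boundary matrix has rank 5 and Smith normal form diag(1,1,1,1,1).

Reading off H_k = ker ∂_k / im ∂_{k+1}:

  H_1: rank ker ∂_1 − rank ∂_2 = (10 − 4) − 5 = 1, and the invariant factors of ∂_2 are all 1, so H_1 = Z.

H_1 ≅ Z.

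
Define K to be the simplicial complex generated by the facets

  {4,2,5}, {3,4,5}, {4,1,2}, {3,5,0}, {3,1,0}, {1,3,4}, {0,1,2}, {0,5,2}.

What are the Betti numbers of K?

Take the total order 0 < 1 < 2 < 3 < 4 < 5 on the vertex set. Then K (dimension 2) consists of the simplices:

  0-simplices (6): [0], [1], [2], [3], [4], [5]
  1-simplices (12): [0,1], [0,2], [0,3], [0,5], [1,2], [1,3], [1,4], [2,4], [2,5], [3,4], [3,5], [4,5]
  2-simplices (8): [0,1,2], [0,1,3], [0,2,5], [0,3,5], [1,2,4], [1,3,4], [2,4,5], [3,4,5]

so the chain groups are C_0 ≅ Z^6, C_1 ≅ Z^12, C_2 ≅ Z^8.

The boundary map ∂_1: C_1 → C_0 sends each edge [p,q] (with p < q) to q − p. For instance
  ∂[0,1] = [1] − [0].
As a 6×12 matrix over Z this has rank 5, with invariant factors (1,1,1,1,1).

∂_2: C_2 → C_1 sends each 2-simplex [p,q,r] to [q,r] − [p,r] + [p,q]. For instance
  ∂[2,4,5] = [4,5] − [2,5] + [2,4],
  ∂[3,4,5] = [4,5] − [3,5] + [3,4].
This gives a 12×8 integer matrix of rank 7; reducing to Smith normal form yields diagonal entries (1,1,1,1,1,1,1).

Now H_k = ker ∂_k / im ∂_{k+1}, so:

  H_0: rank C_0 − rank ∂_1 = 6 − 5 = 1, and the invariant factors of ∂_1 are all 1, so H_0 = Z.
  H_1: rank ker ∂_1 − rank ∂_2 = (12 − 5) − 7 = 0, and the invariant factors of ∂_2 are all 1, so H_1 = 0.
  H_2: rank ker ∂_2 − rank ∂_3 = (8 − 7) − 0 = 1, and there is no ∂_3, so H_2 = Z.

Hence the Betti numbers are b_0 = 1, b_1 = 0, b_2 = 1.

b_0 = 1, b_1 = 0, b_2 = 1.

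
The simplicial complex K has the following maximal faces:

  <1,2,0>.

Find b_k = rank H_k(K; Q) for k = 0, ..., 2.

Fix the vertex order 0 < 1 < 2 and write every simplex with vertices in increasing order. Then dim K = 2 and the simplices of K are:

  0-simplices (3): [0], [1], [2]
  1-simplices (3): [0,1], [0,2], [1,2]
  2-simplices (1): [0,1,2]

so the chain groups are C_0 ≅ Z^3, C_1 ≅ Z^3, C_2 ≅ Z^1.

Boundary ∂_1: C_1 → C_0 sends each edge [p,q] (with p < q) to q − p. For instance
  ∂[1,2] = [2] − [1].
As a 3×3 matrix over Z this has rank 2, with invariant factors (1,1).

The boundary map ∂_2: C_2 → C_1 acts by ∂[p,q,r] = [q,r] − [p,r] + [p,q]. For instance
  ∂[0,1,2] = [1,2] − [0,2] + [0,1].
As a 3×1 matrix over Z this has rank 1, with invariant factors (1).

Now H_k = ker ∂_k / im ∂_{k+1}, so:

  H_0: rank C_0 − rank ∂_1 = 3 − 2 = 1, and the invariant factors of ∂_1 are all 1, so H_0 = Z.
  H_1: rank ker ∂_1 − rank ∂_2 = (3 − 2) − 1 = 0, and the invariant factors of ∂_2 are all 1, so H_1 = 0.
  H_2: rank ker ∂_2 − rank ∂_3 = (1 − 1) − 0 = 0, and there is no ∂_3, so H_2 = 0.

As a check, the Euler characteristic is 3 − 3 + 1 = 1, which agrees with 1 − 0 + 0 = 1.

Hence the Betti numbers are b_0 = 1, b_1 = 0, b_2 = 0.

b_0 = 1, b_1 = 0, b_2 = 0.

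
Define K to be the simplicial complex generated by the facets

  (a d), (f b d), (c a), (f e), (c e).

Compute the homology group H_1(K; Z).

Fix the vertex order a < b < c < d < e < f and write every simplex with vertices in increasing order. Then dim K = 2 and the simplices of K are:

  0-simplices (6): a, b, c, d, e, f
  1-simplices (7): ac, ad, bd, bf, ce, df, ef
  2-simplices (1): bdf

so the chain groups are C_0 ≅ Z^6, C_1 ≅ Z^7, C_2 ≅ Z^1.

Boundary ∂_1: C_1 → C_0 is given by ∂[p,q] = [q] − [p]. For instance
  ∂ce = e − c.
The resulting 6×7 matrix has rank 5, and its Smith normal form has invariant factors (1,1,1,1,1).

Boundary ∂_2: C_2 → C_1 acts by ∂[p,q,r] = [q,r] − [p,r] + [p,q]. For instance
  ∂bdf = df − bf + bd.
The 7×1 boundary matrix has rank 1 and Smith normal form diag(1).

Computing H_k = (kernel of ∂_k) / (image of ∂_{k+1}):

  H_1: rank ker ∂_1 − rank ∂_2 = (7 − 5) − 1 = 1, and the invariant factors of ∂_2 are all 1, so H_1 ≅ Z.

H_1 = Z.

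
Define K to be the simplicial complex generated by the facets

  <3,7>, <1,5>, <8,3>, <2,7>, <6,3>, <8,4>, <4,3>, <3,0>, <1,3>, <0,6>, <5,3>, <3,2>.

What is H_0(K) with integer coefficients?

H_0 ≅ Z.

Take the total order 0 < 1 < 2 < 3 < 4 < 5 < 6 < 7 < 8 on the vertex set. Then K (dimension 1) consists of the simplices:

  0-simplices (9): [0], [1], [2], [3], [4], [5], [6], [7], [8]
  1-simplices (12): [0,3], [0,6], [1,3], [1,5], [2,3], [2,7], [3,4], [3,5], [3,6], [3,7], [3,8], [4,8]

giving chain groups C_0 ≅ Z^9, C_1 ≅ Z^12.

Boundary ∂_1: C_1 → C_0 sends each edge [p,q] (with p < q) to q − p. For instance
  ∂[3,6] = [6] − [3].
As a 9×12 matrix over Z this has rank 8, with invariant factors (1,1,1,1,1,1,1,1).

From H_k ≅ ker(∂_k) / im(∂_{k+1}) we obtain:

  H_0: rank C_0 − rank ∂_1 = 9 − 8 = 1, and the invariant factors of ∂_1 are all 1, so H_0 = Z.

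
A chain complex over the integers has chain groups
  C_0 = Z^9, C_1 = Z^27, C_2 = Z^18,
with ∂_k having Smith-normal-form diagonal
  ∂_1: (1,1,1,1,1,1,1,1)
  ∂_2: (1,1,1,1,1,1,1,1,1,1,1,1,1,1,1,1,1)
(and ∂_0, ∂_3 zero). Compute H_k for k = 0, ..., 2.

H_0: b_0 = 9 − 0 − 8 = 1; torsion from ∂_1 factors > 1: none. So H_0 = Z.
H_1: b_1 = 27 − 8 − 17 = 2; torsion from ∂_2 factors > 1: none. So H_1 = Z^2.
H_2: b_2 = 18 − 17 − 0 = 1; torsion from ∂_3 factors > 1: none. So H_2 = Z.

H_0 = Z,  H_1 = Z^2,  H_2 = Z.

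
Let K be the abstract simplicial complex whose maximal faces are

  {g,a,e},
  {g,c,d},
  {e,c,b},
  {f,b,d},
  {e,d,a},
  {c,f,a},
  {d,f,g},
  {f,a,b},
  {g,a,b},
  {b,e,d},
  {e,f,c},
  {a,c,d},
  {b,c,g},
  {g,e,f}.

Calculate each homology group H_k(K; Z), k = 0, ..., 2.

H_0 = Z,  H_1 = Z^2,  H_2 = Z.

We work with the vertex ordering a < b < c < d < e < f < g. The simplices of K, each written with vertices in increasing order, are:

  0-simplices (7): a, b, c, d, e, f, g
  1-simplices (21): ab, ac, ad, ae, af, ag, bc, bd, be, bf, bg, cd, ce, cf, cg, de, df, dg, ef, eg, fg
  2-simplices (14): abf, abg, acd, acf, ade, aeg, bce, bcg, bde, bdf, cdg, cef, dfg, efg

giving chain groups C_0 ≅ Z^7, C_1 ≅ Z^21, C_2 ≅ Z^14.

Boundary ∂_1: C_1 → C_0 sends each edge [p,q] (with p < q) to q − p.
The resulting 7×21 matrix has rank 6, and its Smith normal form has invariant factors (1,1,1,1,1,1).

Boundary ∂_2: C_2 → C_1 maps a triangle to the signed sum of its edges. For instance
  ∂cdg = dg − cg + cd,
  ∂dfg = fg − dg + df.
The resulting 21×14 matrix has rank 13, and its Smith normal form has invariant factors (1,1,1,1,1,1,1,1,1,1,1,1,1).

Reading off H_k = ker ∂_k / im ∂_{k+1}:

  H_0: rank C_0 − rank ∂_1 = 7 − 6 = 1, and the invariant factors of ∂_1 are all 1, so H_0 ≅ Z.
  H_1: rank ker ∂_1 − rank ∂_2 = (21 − 6) − 13 = 2, and the invariant factors of ∂_2 are all 1, so H_1 ≅ Z^2.
  H_2: rank ker ∂_2 − rank ∂_3 = (14 − 13) − 0 = 1, and there is no ∂_3, so H_2 ≅ Z.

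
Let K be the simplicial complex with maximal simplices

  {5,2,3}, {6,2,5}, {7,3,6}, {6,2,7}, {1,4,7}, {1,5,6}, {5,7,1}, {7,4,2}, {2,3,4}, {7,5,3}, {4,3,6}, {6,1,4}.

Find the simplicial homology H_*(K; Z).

H_0 ≅ Z,  H_1 ≅ Z/2Z,  H_2 = 0.

Take the total order 1 < 2 < 3 < 4 < 5 < 6 < 7 on the vertex set. Then K (dimension 2) consists of the simplices:

  0-simplices (7): [1], [2], [3], [4], [5], [6], [7]
  1-simplices (18): [1,4], [1,5], [1,6], [1,7], [2,3], [2,4], [2,5], [2,6], [2,7], [3,4], [3,5], [3,6], [3,7], [4,6], [4,7], [5,6], [5,7], [6,7]
  2-simplices (12): [1,4,6], [1,4,7], [1,5,6], [1,5,7], [2,3,4], [2,3,5], [2,4,7], [2,5,6], [2,6,7], [3,4,6], [3,5,7], [3,6,7]

giving chain groups C_0 ≅ Z^7, C_1 ≅ Z^18, C_2 ≅ Z^12.

Boundary ∂_1: C_1 → C_0 sends each edge [p,q] (with p < q) to q − p.
This gives a 7×18 integer matrix of rank 6; reducing to Smith normal form yields diagonal entries (1,1,1,1,1,1).

∂_2: C_2 → C_1 acts by ∂[p,q,r] = [q,r] − [p,r] + [p,q]. For instance
  ∂[2,6,7] = [6,7] − [2,7] + [2,6],
  ∂[1,5,7] = [5,7] − [1,7] + [1,5].
The 18×12 boundary matrix has rank 12 and Smith normal form diag(1,1,1,1,1,1,1,1,1,1,1,2).

Now H_k = ker ∂_k / im ∂_{k+1}, so:

  H_0: rank C_0 − rank ∂_1 = 7 − 6 = 1, and the invariant factors of ∂_1 are all 1, so H_0 = Z.
  H_1: rank ker ∂_1 − rank ∂_2 = (18 − 6) − 12 = 0, and ∂_2 has invariant factor 2 > 1, so H_1 = Z/2Z.
  H_2: rank ker ∂_2 − rank ∂_3 = (12 − 12) − 0 = 0, and there is no ∂_3, so H_2 = 0.

(K is a triangulation of the real projective plane RP^2.)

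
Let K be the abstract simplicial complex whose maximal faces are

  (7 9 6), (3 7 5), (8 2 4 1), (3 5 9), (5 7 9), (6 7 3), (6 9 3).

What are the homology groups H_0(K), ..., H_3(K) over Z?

H_0 = Z^2,  H_1 = 0,  H_2 = Z,  H_3 = 0.

Fix the vertex order 1 < 2 < 3 < 4 < 5 < 6 < 7 < 8 < 9 and write every simplex with vertices in increasing order. Then dim K = 3 and the simplices of K are:

  0-simplices (9): [1], [2], [3], [4], [5], [6], [7], [8], [9]
  1-simplices (15): [1,2], [1,4], [1,8], [2,4], [2,8], [3,5], [3,6], [3,7], [3,9], [4,8], [5,7], [5,9], [6,7], [6,9], [7,9]
  2-simplices (10): [1,2,4], [1,2,8], [1,4,8], [2,4,8], [3,5,7], [3,5,9], [3,6,7], [3,6,9], [5,7,9], [6,7,9]
  3-simplices (1): [1,2,4,8]

Hence C_0 ≅ Z^9, C_1 ≅ Z^15, C_2 ≅ Z^10, C_3 ≅ Z^1.

The boundary map ∂_1: C_1 → C_0 maps an edge to its endpoints' difference, ∂[p,q] = q − p. For instance
  ∂[1,8] = [8] − [1].
This gives a 9×15 integer matrix of rank 7; reducing to Smith normal form yields diagonal entries (1,1,1,1,1,1,1).

The boundary map ∂_2: C_2 → C_1 maps a triangle to the signed sum of its edges. For instance
  ∂[3,6,7] = [6,7] − [3,7] + [3,6],
  ∂[5,7,9] = [7,9] − [5,9] + [5,7].
This gives a 15×10 integer matrix of rank 8; reducing to Smith normal form yields diagonal entries (1,1,1,1,1,1,1,1).

Boundary ∂_3: C_3 → C_2 sends each 3-simplex σ to the alternating sum Σ_i (−1)^i (σ with its i-th vertex removed). For instance
  ∂[1,2,4,8] = [2,4,8] − [1,4,8] + [1,2,8] − [1,2,4].
The resulting 10×1 matrix has rank 1, and its Smith normal form has invariant factors (1).

From H_k ≅ ker(∂_k) / im(∂_{k+1}) we obtain:

  H_0: rank C_0 − rank ∂_1 = 9 − 7 = 2, and the invariant factors of ∂_1 are all 1, so H_0 ≅ Z^2.
  H_1: rank ker ∂_1 − rank ∂_2 = (15 − 7) − 8 = 0, and the invariant factors of ∂_2 are all 1, so H_1 ≅ 0.
  H_2: rank ker ∂_2 − rank ∂_3 = (10 − 8) − 1 = 1, and the invariant factors of ∂_3 are all 1, so H_2 ≅ Z.
  H_3: rank ker ∂_3 − rank ∂_4 = (1 − 1) − 0 = 0, and there is no ∂_4, so H_3 ≅ 0.

(K is a triangulation of the disjoint union of the 3-simplex and the 2-sphere S^2.)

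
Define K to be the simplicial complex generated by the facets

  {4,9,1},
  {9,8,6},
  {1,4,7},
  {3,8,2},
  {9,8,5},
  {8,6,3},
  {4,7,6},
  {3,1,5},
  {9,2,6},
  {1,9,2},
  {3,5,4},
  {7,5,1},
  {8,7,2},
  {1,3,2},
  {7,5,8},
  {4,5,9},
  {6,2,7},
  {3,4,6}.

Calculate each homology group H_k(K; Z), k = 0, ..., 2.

H_0 ≅ Z,  H_1 ≅ Z ⊕ Z/2Z,  H_2 = 0.

Take the total order 1 < 2 < 3 < 4 < 5 < 6 < 7 < 8 < 9 on the vertex set. Then K (dimension 2) consists of the simplices:

  0-simplices (9): [1], [2], [3], [4], [5], [6], [7], [8], [9]
  1-simplices (27): (27 of them)
  2-simplices (18): [1,2,3], [1,2,9], [1,3,5], [1,4,7], [1,4,9], [1,5,7], [2,3,8], [2,6,7], [2,6,9], [2,7,8], [3,4,5], [3,4,6], [3,6,8], [4,5,9], [4,6,7], [5,7,8], [5,8,9], [6,8,9]

so the chain groups are C_0 ≅ Z^9, C_1 ≅ Z^27, C_2 ≅ Z^18.

The boundary map ∂_1: C_1 → C_0 maps an edge to its endpoints' difference, ∂[p,q] = q − p. For instance
  ∂[2,6] = [6] − [2].
This gives a 9×27 integer matrix of rank 8; reducing to Smith normal form yields diagonal entries (1,1,1,1,1,1,1,1).

∂_2: C_2 → C_1 acts by ∂[p,q,r] = [q,r] − [p,r] + [p,q]. For instance
  ∂[1,5,7] = [5,7] − [1,7] + [1,5],
  ∂[3,4,6] = [4,6] − [3,6] + [3,4].
The resulting 27×18 matrix has rank 18, and its Smith normal form has invariant factors (1,1,1,1,1,1,1,1,1,1,1,1,1,1,1,1,1,2).

Computing H_k = (kernel of ∂_k) / (image of ∂_{k+1}):

  H_0: rank C_0 − rank ∂_1 = 9 − 8 = 1, and the invariant factors of ∂_1 are all 1, so H_0 ≅ Z.
  H_1: rank ker ∂_1 − rank ∂_2 = (27 − 8) − 18 = 1, and ∂_2 has invariant factor 2 > 1, so H_1 ≅ Z ⊕ Z/2Z.
  H_2: rank ker ∂_2 − rank ∂_3 = (18 − 18) − 0 = 0, and there is no ∂_3, so H_2 ≅ 0.

As a check, the Euler characteristic is 9 − 27 + 18 = 0, which agrees with 1 − 1 + 0 = 0.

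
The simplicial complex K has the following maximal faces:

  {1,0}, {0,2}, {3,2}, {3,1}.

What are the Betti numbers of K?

b_0 = 1, b_1 = 1.

Fix the vertex order 0 < 1 < 2 < 3 and write every simplex with vertices in increasing order. Then dim K = 1 and the simplices of K are:

  0-simplices (4): [0], [1], [2], [3]
  1-simplices (4): [0,1], [0,2], [1,3], [2,3]

giving chain groups C_0 ≅ Z^4, C_1 ≅ Z^4.

∂_1: C_1 → C_0 sends each edge [p,q] (with p < q) to q − p.
This gives a 4×4 integer matrix of rank 3; reducing to Smith normal form yields diagonal entries (1,1,1).

Computing H_k = (kernel of ∂_k) / (image of ∂_{k+1}):

  H_0: rank C_0 − rank ∂_1 = 4 − 3 = 1, and the invariant factors of ∂_1 are all 1, so H_0 = Z.
  H_1: rank ker ∂_1 − rank ∂_2 = (4 − 3) − 0 = 1, and there is no ∂_2, so H_1 = Z.

(K is a triangulation of the circle S^1.)

Hence the Betti numbers are b_0 = 1, b_1 = 1.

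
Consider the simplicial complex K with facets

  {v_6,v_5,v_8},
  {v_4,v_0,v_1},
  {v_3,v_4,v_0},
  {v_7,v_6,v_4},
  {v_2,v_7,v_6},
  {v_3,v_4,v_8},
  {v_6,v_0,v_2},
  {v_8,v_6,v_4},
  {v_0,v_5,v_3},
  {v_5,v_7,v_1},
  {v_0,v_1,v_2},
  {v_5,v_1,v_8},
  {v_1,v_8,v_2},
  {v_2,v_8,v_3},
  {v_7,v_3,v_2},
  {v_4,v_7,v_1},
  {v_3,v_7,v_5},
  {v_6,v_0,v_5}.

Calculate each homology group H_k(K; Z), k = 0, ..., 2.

H_0 ≅ Z,  H_1 ≅ Z^2,  H_2 ≅ Z.

We work with the vertex ordering v_0 < v_1 < v_2 < v_3 < v_4 < v_5 < v_6 < v_7 < v_8. The simplices of K, each written with vertices in increasing order, are:

  0-simplices (9): [v_0], [v_1], [v_2], [v_3], [v_4], [v_5], [v_6], [v_7], [v_8]
  1-simplices (27): (27 of them)
  2-simplices (18): (18 of them)

giving chain groups C_0 ≅ Z^9, C_1 ≅ Z^27, C_2 ≅ Z^18.

The boundary map ∂_1: C_1 → C_0 sends each edge [p,q] (with p < q) to q − p. For instance
  ∂[v_0,v_5] = [v_5] − [v_0].
As a 9×27 matrix over Z this has rank 8, with invariant factors (1,1,1,1,1,1,1,1).

∂_2: C_2 → C_1 maps a triangle to the signed sum of its edges. For instance
  ∂[v_0,v_3,v_5] = [v_3,v_5] − [v_0,v_5] + [v_0,v_3],
  ∂[v_0,v_3,v_4] = [v_3,v_4] − [v_0,v_4] + [v_0,v_3].
As a 27×18 matrix over Z this has rank 17, with invariant factors (1,1,1,1,1,1,1,1,1,1,1,1,1,1,1,1,1).

Reading off H_k = ker ∂_k / im ∂_{k+1}:

  H_0: rank C_0 − rank ∂_1 = 9 − 8 = 1, and the invariant factors of ∂_1 are all 1, so H_0 ≅ Z.
  H_1: rank ker ∂_1 − rank ∂_2 = (27 − 8) − 17 = 2, and the invariant factors of ∂_2 are all 1, so H_1 ≅ Z^2.
  H_2: rank ker ∂_2 − rank ∂_3 = (18 − 17) − 0 = 1, and there is no ∂_3, so H_2 ≅ Z.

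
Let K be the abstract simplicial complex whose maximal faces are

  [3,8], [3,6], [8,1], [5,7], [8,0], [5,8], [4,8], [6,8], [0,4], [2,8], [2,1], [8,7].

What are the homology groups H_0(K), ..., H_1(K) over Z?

H_0 ≅ Z,  H_1 ≅ Z^4.

Fix the vertex order 0 < 1 < 2 < 3 < 4 < 5 < 6 < 7 < 8 and write every simplex with vertices in increasing order. Then dim K = 1 and the simplices of K are:

  0-simplices (9): [0], [1], [2], [3], [4], [5], [6], [7], [8]
  1-simplices (12): [0,4], [0,8], [1,2], [1,8], [2,8], [3,6], [3,8], [4,8], [5,7], [5,8], [6,8], [7,8]

Hence C_0 ≅ Z^9, C_1 ≅ Z^12.

∂_1: C_1 → C_0 sends each edge [p,q] (with p < q) to q − p.
The resulting 9×12 matrix has rank 8, and its Smith normal form has invariant factors (1,1,1,1,1,1,1,1).

Computing H_k = (kernel of ∂_k) / (image of ∂_{k+1}):

  H_0: rank C_0 − rank ∂_1 = 9 − 8 = 1, and the invariant factors of ∂_1 are all 1, so H_0 ≅ Z.
  H_1: rank ker ∂_1 − rank ∂_2 = (12 − 8) − 0 = 4, and there is no ∂_2, so H_1 ≅ Z^4.

As a check, the Euler characteristic is 9 − 12 = -3, which agrees with 1 − 4 = -3.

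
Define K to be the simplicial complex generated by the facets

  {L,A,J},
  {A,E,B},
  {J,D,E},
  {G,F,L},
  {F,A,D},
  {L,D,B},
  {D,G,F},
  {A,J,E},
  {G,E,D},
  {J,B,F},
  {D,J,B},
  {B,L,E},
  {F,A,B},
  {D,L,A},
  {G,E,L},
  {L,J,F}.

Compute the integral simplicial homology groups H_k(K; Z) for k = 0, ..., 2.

Fix the vertex order A < B < D < E < F < G < J < L and write every simplex with vertices in increasing order. Then dim K = 2 and the simplices of K are:

  0-simplices (8): A, B, D, E, F, G, J, L
  1-simplices (24): AB, AD, AE, AF, AJ, AL, BD, BE, BF, BJ, BL, DE, DF, DG, DJ, DL, EG, EJ, EL, FG, FJ, FL, GL, JL
  2-simplices (16): ABE, ABF, ADF, ADL, AEJ, AJL, BDJ, BDL, BEL, BFJ, DEG, DEJ, DFG, EGL, FGL, FJL

Hence C_0 ≅ Z^8, C_1 ≅ Z^24, C_2 ≅ Z^16.

Boundary ∂_1: C_1 → C_0 maps an edge to its endpoints' difference, ∂[p,q] = q − p. For instance
  ∂GL = L − G.
The resulting 8×24 matrix has rank 7, and its Smith normal form has invariant factors (1,1,1,1,1,1,1).

The boundary map ∂_2: C_2 → C_1 sends each 2-simplex [p,q,r] to [q,r] − [p,r] + [p,q]. For instance
  ∂ADF = DF − AF + AD,
  ∂FGL = GL − FL + FG.
The resulting 24×16 matrix has rank 15, and its Smith normal form has invariant factors (1,1,1,1,1,1,1,1,1,1,1,1,1,1,1).

From H_k ≅ ker(∂_k) / im(∂_{k+1}) we obtain:

  H_0: rank C_0 − rank ∂_1 = 8 − 7 = 1, and the invariant factors of ∂_1 are all 1, so H_0 = Z.
  H_1: rank ker ∂_1 − rank ∂_2 = (24 − 7) − 15 = 2, and the invariant factors of ∂_2 are all 1, so H_1 = Z^2.
  H_2: rank ker ∂_2 − rank ∂_3 = (16 − 15) − 0 = 1, and there is no ∂_3, so H_2 = Z.

(K is a triangulation of the torus T^2.)

H_0 ≅ Z,  H_1 ≅ Z^2,  H_2 ≅ Z.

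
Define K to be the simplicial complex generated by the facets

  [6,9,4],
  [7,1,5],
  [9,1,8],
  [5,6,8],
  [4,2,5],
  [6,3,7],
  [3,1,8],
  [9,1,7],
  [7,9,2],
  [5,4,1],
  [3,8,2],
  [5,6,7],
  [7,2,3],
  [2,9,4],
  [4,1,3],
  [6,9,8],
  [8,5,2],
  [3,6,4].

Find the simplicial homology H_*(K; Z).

H_0 ≅ Z,  H_1 ≅ Z^2,  H_2 ≅ Z.

K has 9 vertices, 27 edges, 18 triangles.
rank ∂_0 = 0, rank ∂_1 = 8 ⇒ b_0 = 9 − 0 − 8 = 1; all invariant factors of ∂_1 are 1 so no torsion. So H_0 ≅ Z.
rank ∂_1 = 8, rank ∂_2 = 17 ⇒ b_1 = 27 − 8 − 17 = 2; all invariant factors of ∂_2 are 1 so no torsion. So H_1 ≅ Z^2.
rank ∂_2 = 17, rank ∂_3 = 0 ⇒ b_2 = 18 − 17 − 0 = 1. So H_2 ≅ Z.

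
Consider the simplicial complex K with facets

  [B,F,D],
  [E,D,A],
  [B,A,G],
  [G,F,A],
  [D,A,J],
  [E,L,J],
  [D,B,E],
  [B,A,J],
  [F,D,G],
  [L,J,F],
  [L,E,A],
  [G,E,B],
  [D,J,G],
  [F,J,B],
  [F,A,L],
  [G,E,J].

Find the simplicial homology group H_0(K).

K has 8 vertices, 24 edges, 16 triangles.
rank ∂_0 = 0, rank ∂_1 = 7 ⇒ b_0 = 8 − 0 − 7 = 1; all invariant factors of ∂_1 are 1 so no torsion. So H_0 = Z.

H_0 = Z.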